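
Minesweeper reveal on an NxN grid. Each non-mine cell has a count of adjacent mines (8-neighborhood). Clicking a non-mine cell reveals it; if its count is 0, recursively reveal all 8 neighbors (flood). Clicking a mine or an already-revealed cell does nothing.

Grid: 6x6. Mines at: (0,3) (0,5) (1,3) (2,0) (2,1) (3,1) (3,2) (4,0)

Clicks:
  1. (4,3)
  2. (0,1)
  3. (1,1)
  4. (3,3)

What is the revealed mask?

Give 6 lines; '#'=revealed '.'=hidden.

Answer: ###...
###...
......
...#..
...#..
......

Derivation:
Click 1 (4,3) count=1: revealed 1 new [(4,3)] -> total=1
Click 2 (0,1) count=0: revealed 6 new [(0,0) (0,1) (0,2) (1,0) (1,1) (1,2)] -> total=7
Click 3 (1,1) count=2: revealed 0 new [(none)] -> total=7
Click 4 (3,3) count=1: revealed 1 new [(3,3)] -> total=8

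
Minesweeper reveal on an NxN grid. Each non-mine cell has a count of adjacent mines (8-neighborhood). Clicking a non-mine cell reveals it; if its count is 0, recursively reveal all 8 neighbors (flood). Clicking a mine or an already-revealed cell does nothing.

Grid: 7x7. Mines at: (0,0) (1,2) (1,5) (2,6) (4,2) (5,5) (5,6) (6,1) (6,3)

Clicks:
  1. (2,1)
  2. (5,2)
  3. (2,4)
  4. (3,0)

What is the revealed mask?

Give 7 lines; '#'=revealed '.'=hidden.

Answer: .......
##.....
##..#..
##.....
##.....
###....
.......

Derivation:
Click 1 (2,1) count=1: revealed 1 new [(2,1)] -> total=1
Click 2 (5,2) count=3: revealed 1 new [(5,2)] -> total=2
Click 3 (2,4) count=1: revealed 1 new [(2,4)] -> total=3
Click 4 (3,0) count=0: revealed 9 new [(1,0) (1,1) (2,0) (3,0) (3,1) (4,0) (4,1) (5,0) (5,1)] -> total=12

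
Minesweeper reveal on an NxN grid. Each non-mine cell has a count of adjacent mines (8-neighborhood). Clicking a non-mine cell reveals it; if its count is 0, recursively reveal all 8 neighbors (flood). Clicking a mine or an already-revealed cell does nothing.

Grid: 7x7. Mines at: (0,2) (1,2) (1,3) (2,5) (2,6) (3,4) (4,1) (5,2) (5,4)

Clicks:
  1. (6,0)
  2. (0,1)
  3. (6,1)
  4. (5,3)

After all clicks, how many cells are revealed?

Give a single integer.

Click 1 (6,0) count=0: revealed 4 new [(5,0) (5,1) (6,0) (6,1)] -> total=4
Click 2 (0,1) count=2: revealed 1 new [(0,1)] -> total=5
Click 3 (6,1) count=1: revealed 0 new [(none)] -> total=5
Click 4 (5,3) count=2: revealed 1 new [(5,3)] -> total=6

Answer: 6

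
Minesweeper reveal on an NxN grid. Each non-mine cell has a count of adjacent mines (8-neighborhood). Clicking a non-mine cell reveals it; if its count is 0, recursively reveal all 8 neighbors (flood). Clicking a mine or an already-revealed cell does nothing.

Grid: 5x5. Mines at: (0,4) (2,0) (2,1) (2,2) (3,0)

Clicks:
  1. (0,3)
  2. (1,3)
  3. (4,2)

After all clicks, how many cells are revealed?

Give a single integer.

Answer: 13

Derivation:
Click 1 (0,3) count=1: revealed 1 new [(0,3)] -> total=1
Click 2 (1,3) count=2: revealed 1 new [(1,3)] -> total=2
Click 3 (4,2) count=0: revealed 11 new [(1,4) (2,3) (2,4) (3,1) (3,2) (3,3) (3,4) (4,1) (4,2) (4,3) (4,4)] -> total=13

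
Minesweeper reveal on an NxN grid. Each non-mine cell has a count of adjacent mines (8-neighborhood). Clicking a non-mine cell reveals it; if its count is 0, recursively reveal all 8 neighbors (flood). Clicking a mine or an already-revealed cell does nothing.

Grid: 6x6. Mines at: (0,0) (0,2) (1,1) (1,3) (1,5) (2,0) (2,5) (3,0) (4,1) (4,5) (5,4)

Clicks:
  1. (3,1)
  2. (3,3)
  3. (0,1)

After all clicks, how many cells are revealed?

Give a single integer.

Answer: 11

Derivation:
Click 1 (3,1) count=3: revealed 1 new [(3,1)] -> total=1
Click 2 (3,3) count=0: revealed 9 new [(2,2) (2,3) (2,4) (3,2) (3,3) (3,4) (4,2) (4,3) (4,4)] -> total=10
Click 3 (0,1) count=3: revealed 1 new [(0,1)] -> total=11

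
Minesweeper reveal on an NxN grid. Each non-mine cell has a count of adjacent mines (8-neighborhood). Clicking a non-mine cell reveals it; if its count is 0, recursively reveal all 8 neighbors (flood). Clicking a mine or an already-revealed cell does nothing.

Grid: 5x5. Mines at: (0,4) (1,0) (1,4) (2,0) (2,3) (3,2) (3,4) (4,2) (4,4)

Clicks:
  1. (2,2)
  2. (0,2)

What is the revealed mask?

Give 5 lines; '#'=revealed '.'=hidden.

Click 1 (2,2) count=2: revealed 1 new [(2,2)] -> total=1
Click 2 (0,2) count=0: revealed 6 new [(0,1) (0,2) (0,3) (1,1) (1,2) (1,3)] -> total=7

Answer: .###.
.###.
..#..
.....
.....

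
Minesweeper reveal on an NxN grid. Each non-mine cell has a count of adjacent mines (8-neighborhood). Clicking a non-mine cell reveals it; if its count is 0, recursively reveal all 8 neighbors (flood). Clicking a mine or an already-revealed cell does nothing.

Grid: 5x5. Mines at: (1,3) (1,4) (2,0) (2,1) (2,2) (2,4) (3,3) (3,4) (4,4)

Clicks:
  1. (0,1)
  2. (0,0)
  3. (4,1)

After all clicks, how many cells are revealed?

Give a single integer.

Answer: 12

Derivation:
Click 1 (0,1) count=0: revealed 6 new [(0,0) (0,1) (0,2) (1,0) (1,1) (1,2)] -> total=6
Click 2 (0,0) count=0: revealed 0 new [(none)] -> total=6
Click 3 (4,1) count=0: revealed 6 new [(3,0) (3,1) (3,2) (4,0) (4,1) (4,2)] -> total=12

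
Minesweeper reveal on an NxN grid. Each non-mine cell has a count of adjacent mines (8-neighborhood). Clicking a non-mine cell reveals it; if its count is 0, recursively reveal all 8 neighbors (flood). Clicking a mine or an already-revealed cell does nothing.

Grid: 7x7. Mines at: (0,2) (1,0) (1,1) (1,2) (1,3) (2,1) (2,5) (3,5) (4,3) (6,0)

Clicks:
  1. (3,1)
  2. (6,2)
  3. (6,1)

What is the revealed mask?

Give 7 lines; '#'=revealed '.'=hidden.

Answer: .......
.......
.......
.#.....
....###
.######
.######

Derivation:
Click 1 (3,1) count=1: revealed 1 new [(3,1)] -> total=1
Click 2 (6,2) count=0: revealed 15 new [(4,4) (4,5) (4,6) (5,1) (5,2) (5,3) (5,4) (5,5) (5,6) (6,1) (6,2) (6,3) (6,4) (6,5) (6,6)] -> total=16
Click 3 (6,1) count=1: revealed 0 new [(none)] -> total=16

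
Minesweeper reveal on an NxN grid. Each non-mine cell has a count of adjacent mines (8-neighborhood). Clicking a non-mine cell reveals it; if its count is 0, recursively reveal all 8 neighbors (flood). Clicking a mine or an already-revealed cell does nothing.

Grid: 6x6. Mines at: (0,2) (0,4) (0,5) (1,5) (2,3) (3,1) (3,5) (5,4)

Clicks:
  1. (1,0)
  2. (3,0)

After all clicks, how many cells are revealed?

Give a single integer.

Answer: 7

Derivation:
Click 1 (1,0) count=0: revealed 6 new [(0,0) (0,1) (1,0) (1,1) (2,0) (2,1)] -> total=6
Click 2 (3,0) count=1: revealed 1 new [(3,0)] -> total=7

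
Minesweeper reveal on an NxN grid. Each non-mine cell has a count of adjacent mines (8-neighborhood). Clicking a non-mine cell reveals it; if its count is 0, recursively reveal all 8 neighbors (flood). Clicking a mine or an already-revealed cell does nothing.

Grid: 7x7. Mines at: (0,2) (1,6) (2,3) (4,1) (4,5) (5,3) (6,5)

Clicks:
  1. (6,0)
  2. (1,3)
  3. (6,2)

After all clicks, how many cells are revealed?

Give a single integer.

Answer: 7

Derivation:
Click 1 (6,0) count=0: revealed 6 new [(5,0) (5,1) (5,2) (6,0) (6,1) (6,2)] -> total=6
Click 2 (1,3) count=2: revealed 1 new [(1,3)] -> total=7
Click 3 (6,2) count=1: revealed 0 new [(none)] -> total=7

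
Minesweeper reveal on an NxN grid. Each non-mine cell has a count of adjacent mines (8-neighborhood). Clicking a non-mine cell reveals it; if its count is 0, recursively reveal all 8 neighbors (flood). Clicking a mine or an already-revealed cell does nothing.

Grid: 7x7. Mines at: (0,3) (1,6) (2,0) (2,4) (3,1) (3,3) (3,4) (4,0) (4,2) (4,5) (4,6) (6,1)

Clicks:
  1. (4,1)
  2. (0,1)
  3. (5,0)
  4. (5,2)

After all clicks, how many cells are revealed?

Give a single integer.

Click 1 (4,1) count=3: revealed 1 new [(4,1)] -> total=1
Click 2 (0,1) count=0: revealed 6 new [(0,0) (0,1) (0,2) (1,0) (1,1) (1,2)] -> total=7
Click 3 (5,0) count=2: revealed 1 new [(5,0)] -> total=8
Click 4 (5,2) count=2: revealed 1 new [(5,2)] -> total=9

Answer: 9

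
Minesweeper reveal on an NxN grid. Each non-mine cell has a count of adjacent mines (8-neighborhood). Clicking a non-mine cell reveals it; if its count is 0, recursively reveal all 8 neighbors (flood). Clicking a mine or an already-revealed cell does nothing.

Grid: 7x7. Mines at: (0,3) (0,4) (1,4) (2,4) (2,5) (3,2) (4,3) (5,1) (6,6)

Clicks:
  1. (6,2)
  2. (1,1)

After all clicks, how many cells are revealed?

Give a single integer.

Answer: 14

Derivation:
Click 1 (6,2) count=1: revealed 1 new [(6,2)] -> total=1
Click 2 (1,1) count=0: revealed 13 new [(0,0) (0,1) (0,2) (1,0) (1,1) (1,2) (2,0) (2,1) (2,2) (3,0) (3,1) (4,0) (4,1)] -> total=14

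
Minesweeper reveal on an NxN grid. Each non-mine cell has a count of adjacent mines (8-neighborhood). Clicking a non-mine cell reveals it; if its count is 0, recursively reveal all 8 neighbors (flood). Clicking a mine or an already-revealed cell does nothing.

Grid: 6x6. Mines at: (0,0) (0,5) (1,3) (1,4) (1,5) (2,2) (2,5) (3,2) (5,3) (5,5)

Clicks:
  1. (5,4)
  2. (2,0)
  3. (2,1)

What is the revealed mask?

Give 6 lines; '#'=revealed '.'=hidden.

Click 1 (5,4) count=2: revealed 1 new [(5,4)] -> total=1
Click 2 (2,0) count=0: revealed 12 new [(1,0) (1,1) (2,0) (2,1) (3,0) (3,1) (4,0) (4,1) (4,2) (5,0) (5,1) (5,2)] -> total=13
Click 3 (2,1) count=2: revealed 0 new [(none)] -> total=13

Answer: ......
##....
##....
##....
###...
###.#.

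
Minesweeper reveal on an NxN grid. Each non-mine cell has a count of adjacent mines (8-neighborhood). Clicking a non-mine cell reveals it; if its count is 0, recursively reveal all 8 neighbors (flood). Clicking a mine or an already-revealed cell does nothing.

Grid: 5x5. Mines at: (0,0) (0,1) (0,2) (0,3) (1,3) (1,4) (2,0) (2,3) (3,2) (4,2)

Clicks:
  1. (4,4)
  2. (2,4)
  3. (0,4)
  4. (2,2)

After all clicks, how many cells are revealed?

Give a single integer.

Answer: 7

Derivation:
Click 1 (4,4) count=0: revealed 4 new [(3,3) (3,4) (4,3) (4,4)] -> total=4
Click 2 (2,4) count=3: revealed 1 new [(2,4)] -> total=5
Click 3 (0,4) count=3: revealed 1 new [(0,4)] -> total=6
Click 4 (2,2) count=3: revealed 1 new [(2,2)] -> total=7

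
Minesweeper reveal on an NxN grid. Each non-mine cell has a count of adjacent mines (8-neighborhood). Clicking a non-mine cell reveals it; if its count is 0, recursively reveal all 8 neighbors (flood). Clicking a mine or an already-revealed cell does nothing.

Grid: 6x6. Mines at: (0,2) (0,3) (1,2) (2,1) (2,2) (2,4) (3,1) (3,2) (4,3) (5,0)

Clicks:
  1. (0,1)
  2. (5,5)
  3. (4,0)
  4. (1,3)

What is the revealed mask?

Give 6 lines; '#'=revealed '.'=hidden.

Answer: .#....
...#..
......
....##
#...##
....##

Derivation:
Click 1 (0,1) count=2: revealed 1 new [(0,1)] -> total=1
Click 2 (5,5) count=0: revealed 6 new [(3,4) (3,5) (4,4) (4,5) (5,4) (5,5)] -> total=7
Click 3 (4,0) count=2: revealed 1 new [(4,0)] -> total=8
Click 4 (1,3) count=5: revealed 1 new [(1,3)] -> total=9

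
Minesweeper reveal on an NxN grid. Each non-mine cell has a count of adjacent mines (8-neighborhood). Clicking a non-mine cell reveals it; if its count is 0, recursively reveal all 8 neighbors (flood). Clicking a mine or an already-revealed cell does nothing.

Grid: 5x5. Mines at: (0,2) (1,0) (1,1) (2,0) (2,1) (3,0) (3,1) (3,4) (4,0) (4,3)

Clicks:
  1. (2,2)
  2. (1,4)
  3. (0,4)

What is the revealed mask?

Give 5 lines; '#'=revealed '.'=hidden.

Click 1 (2,2) count=3: revealed 1 new [(2,2)] -> total=1
Click 2 (1,4) count=0: revealed 6 new [(0,3) (0,4) (1,3) (1,4) (2,3) (2,4)] -> total=7
Click 3 (0,4) count=0: revealed 0 new [(none)] -> total=7

Answer: ...##
...##
..###
.....
.....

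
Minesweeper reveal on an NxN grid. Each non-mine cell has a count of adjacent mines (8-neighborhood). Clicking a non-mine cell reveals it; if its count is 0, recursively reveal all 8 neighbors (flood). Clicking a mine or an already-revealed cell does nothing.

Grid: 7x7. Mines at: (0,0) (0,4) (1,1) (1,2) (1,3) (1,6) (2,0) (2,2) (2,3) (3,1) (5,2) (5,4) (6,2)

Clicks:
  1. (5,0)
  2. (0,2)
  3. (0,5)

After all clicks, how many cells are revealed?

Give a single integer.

Click 1 (5,0) count=0: revealed 6 new [(4,0) (4,1) (5,0) (5,1) (6,0) (6,1)] -> total=6
Click 2 (0,2) count=3: revealed 1 new [(0,2)] -> total=7
Click 3 (0,5) count=2: revealed 1 new [(0,5)] -> total=8

Answer: 8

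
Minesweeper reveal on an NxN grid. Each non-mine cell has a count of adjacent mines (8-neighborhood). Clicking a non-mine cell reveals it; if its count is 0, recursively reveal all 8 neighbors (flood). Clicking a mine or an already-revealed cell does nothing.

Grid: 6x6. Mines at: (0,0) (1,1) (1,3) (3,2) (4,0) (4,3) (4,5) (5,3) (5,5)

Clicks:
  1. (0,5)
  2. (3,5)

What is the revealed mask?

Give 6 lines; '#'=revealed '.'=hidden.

Answer: ....##
....##
....##
....##
......
......

Derivation:
Click 1 (0,5) count=0: revealed 8 new [(0,4) (0,5) (1,4) (1,5) (2,4) (2,5) (3,4) (3,5)] -> total=8
Click 2 (3,5) count=1: revealed 0 new [(none)] -> total=8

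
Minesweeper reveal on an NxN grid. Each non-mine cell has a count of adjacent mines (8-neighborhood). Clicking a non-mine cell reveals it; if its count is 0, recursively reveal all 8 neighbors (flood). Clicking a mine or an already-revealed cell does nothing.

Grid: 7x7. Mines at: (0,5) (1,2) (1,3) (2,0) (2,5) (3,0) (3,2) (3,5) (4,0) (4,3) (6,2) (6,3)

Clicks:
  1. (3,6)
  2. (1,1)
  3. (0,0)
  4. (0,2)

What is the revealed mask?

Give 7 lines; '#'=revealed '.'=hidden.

Click 1 (3,6) count=2: revealed 1 new [(3,6)] -> total=1
Click 2 (1,1) count=2: revealed 1 new [(1,1)] -> total=2
Click 3 (0,0) count=0: revealed 3 new [(0,0) (0,1) (1,0)] -> total=5
Click 4 (0,2) count=2: revealed 1 new [(0,2)] -> total=6

Answer: ###....
##.....
.......
......#
.......
.......
.......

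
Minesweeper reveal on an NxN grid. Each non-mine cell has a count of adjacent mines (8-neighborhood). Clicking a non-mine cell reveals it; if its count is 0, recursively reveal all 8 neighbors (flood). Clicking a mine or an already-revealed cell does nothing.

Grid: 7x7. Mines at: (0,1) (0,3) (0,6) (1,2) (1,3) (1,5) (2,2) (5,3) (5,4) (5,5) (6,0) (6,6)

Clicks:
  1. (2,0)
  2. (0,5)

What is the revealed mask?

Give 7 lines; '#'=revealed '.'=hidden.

Answer: .....#.
##.....
##.....
###....
###....
###....
.......

Derivation:
Click 1 (2,0) count=0: revealed 13 new [(1,0) (1,1) (2,0) (2,1) (3,0) (3,1) (3,2) (4,0) (4,1) (4,2) (5,0) (5,1) (5,2)] -> total=13
Click 2 (0,5) count=2: revealed 1 new [(0,5)] -> total=14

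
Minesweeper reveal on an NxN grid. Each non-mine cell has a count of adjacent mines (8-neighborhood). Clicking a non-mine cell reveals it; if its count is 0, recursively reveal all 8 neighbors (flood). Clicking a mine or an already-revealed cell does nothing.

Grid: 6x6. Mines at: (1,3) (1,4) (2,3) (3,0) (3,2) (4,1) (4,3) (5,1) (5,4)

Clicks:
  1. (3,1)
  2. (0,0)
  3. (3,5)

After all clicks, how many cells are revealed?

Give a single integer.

Click 1 (3,1) count=3: revealed 1 new [(3,1)] -> total=1
Click 2 (0,0) count=0: revealed 9 new [(0,0) (0,1) (0,2) (1,0) (1,1) (1,2) (2,0) (2,1) (2,2)] -> total=10
Click 3 (3,5) count=0: revealed 6 new [(2,4) (2,5) (3,4) (3,5) (4,4) (4,5)] -> total=16

Answer: 16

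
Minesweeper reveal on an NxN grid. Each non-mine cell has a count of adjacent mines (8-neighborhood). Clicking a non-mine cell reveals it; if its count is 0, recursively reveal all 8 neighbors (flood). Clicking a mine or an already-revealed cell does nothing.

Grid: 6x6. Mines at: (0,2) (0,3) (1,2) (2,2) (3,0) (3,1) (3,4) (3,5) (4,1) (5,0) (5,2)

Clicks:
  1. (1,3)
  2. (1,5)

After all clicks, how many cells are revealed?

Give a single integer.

Click 1 (1,3) count=4: revealed 1 new [(1,3)] -> total=1
Click 2 (1,5) count=0: revealed 6 new [(0,4) (0,5) (1,4) (1,5) (2,4) (2,5)] -> total=7

Answer: 7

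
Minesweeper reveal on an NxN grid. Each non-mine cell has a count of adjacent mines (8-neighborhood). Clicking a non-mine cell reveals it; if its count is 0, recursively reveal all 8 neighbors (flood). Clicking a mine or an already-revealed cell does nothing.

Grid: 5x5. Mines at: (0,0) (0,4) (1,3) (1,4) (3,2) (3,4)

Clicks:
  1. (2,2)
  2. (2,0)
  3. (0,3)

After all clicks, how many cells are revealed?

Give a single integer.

Click 1 (2,2) count=2: revealed 1 new [(2,2)] -> total=1
Click 2 (2,0) count=0: revealed 8 new [(1,0) (1,1) (2,0) (2,1) (3,0) (3,1) (4,0) (4,1)] -> total=9
Click 3 (0,3) count=3: revealed 1 new [(0,3)] -> total=10

Answer: 10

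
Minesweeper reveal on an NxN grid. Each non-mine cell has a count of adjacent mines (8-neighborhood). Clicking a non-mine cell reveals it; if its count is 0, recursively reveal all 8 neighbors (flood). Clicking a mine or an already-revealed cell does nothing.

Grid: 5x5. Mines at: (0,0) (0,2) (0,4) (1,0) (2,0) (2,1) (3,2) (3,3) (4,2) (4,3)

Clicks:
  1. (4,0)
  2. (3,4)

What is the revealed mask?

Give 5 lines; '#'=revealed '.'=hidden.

Answer: .....
.....
.....
##..#
##...

Derivation:
Click 1 (4,0) count=0: revealed 4 new [(3,0) (3,1) (4,0) (4,1)] -> total=4
Click 2 (3,4) count=2: revealed 1 new [(3,4)] -> total=5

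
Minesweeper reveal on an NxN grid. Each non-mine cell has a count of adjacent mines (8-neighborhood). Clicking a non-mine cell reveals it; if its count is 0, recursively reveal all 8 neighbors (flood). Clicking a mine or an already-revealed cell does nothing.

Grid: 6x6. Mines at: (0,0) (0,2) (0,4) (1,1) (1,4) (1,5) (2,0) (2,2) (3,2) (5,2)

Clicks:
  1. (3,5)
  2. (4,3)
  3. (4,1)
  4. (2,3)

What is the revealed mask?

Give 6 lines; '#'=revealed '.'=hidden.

Answer: ......
......
...###
...###
.#.###
...###

Derivation:
Click 1 (3,5) count=0: revealed 12 new [(2,3) (2,4) (2,5) (3,3) (3,4) (3,5) (4,3) (4,4) (4,5) (5,3) (5,4) (5,5)] -> total=12
Click 2 (4,3) count=2: revealed 0 new [(none)] -> total=12
Click 3 (4,1) count=2: revealed 1 new [(4,1)] -> total=13
Click 4 (2,3) count=3: revealed 0 new [(none)] -> total=13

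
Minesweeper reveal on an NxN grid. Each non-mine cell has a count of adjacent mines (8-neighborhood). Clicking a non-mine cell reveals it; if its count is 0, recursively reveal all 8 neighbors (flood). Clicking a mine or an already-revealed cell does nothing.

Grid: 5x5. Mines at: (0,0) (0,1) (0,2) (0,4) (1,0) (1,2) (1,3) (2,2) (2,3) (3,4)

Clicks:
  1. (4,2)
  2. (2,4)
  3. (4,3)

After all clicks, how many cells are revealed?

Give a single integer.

Answer: 11

Derivation:
Click 1 (4,2) count=0: revealed 10 new [(2,0) (2,1) (3,0) (3,1) (3,2) (3,3) (4,0) (4,1) (4,2) (4,3)] -> total=10
Click 2 (2,4) count=3: revealed 1 new [(2,4)] -> total=11
Click 3 (4,3) count=1: revealed 0 new [(none)] -> total=11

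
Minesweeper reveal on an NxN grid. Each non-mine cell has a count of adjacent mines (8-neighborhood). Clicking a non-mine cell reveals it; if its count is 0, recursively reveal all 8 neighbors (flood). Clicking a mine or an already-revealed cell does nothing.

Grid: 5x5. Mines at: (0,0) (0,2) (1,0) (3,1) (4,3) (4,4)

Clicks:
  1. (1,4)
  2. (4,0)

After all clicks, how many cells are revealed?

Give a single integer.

Click 1 (1,4) count=0: revealed 11 new [(0,3) (0,4) (1,2) (1,3) (1,4) (2,2) (2,3) (2,4) (3,2) (3,3) (3,4)] -> total=11
Click 2 (4,0) count=1: revealed 1 new [(4,0)] -> total=12

Answer: 12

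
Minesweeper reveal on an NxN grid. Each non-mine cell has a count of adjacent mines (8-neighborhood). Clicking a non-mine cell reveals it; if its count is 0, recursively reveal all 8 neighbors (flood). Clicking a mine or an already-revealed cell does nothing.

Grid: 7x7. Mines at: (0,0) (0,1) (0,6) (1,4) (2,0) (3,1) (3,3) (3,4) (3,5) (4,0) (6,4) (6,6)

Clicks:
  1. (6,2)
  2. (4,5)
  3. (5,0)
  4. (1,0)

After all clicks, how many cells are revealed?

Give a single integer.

Answer: 13

Derivation:
Click 1 (6,2) count=0: revealed 11 new [(4,1) (4,2) (4,3) (5,0) (5,1) (5,2) (5,3) (6,0) (6,1) (6,2) (6,3)] -> total=11
Click 2 (4,5) count=2: revealed 1 new [(4,5)] -> total=12
Click 3 (5,0) count=1: revealed 0 new [(none)] -> total=12
Click 4 (1,0) count=3: revealed 1 new [(1,0)] -> total=13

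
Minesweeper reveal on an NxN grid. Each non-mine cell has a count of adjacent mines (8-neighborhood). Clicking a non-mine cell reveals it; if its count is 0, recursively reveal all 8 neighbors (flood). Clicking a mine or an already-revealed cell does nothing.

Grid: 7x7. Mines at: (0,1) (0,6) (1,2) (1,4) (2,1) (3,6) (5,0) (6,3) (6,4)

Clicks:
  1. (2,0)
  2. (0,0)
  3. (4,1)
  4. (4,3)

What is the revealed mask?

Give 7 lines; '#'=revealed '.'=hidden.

Answer: #......
.......
#.####.
.#####.
.#####.
.#####.
.......

Derivation:
Click 1 (2,0) count=1: revealed 1 new [(2,0)] -> total=1
Click 2 (0,0) count=1: revealed 1 new [(0,0)] -> total=2
Click 3 (4,1) count=1: revealed 1 new [(4,1)] -> total=3
Click 4 (4,3) count=0: revealed 18 new [(2,2) (2,3) (2,4) (2,5) (3,1) (3,2) (3,3) (3,4) (3,5) (4,2) (4,3) (4,4) (4,5) (5,1) (5,2) (5,3) (5,4) (5,5)] -> total=21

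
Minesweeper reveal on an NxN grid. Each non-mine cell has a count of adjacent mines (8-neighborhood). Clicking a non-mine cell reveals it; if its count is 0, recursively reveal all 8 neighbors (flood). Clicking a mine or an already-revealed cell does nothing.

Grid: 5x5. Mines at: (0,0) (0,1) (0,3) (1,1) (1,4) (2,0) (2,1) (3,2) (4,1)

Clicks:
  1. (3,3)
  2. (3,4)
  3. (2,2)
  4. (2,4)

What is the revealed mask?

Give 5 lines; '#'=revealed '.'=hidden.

Click 1 (3,3) count=1: revealed 1 new [(3,3)] -> total=1
Click 2 (3,4) count=0: revealed 5 new [(2,3) (2,4) (3,4) (4,3) (4,4)] -> total=6
Click 3 (2,2) count=3: revealed 1 new [(2,2)] -> total=7
Click 4 (2,4) count=1: revealed 0 new [(none)] -> total=7

Answer: .....
.....
..###
...##
...##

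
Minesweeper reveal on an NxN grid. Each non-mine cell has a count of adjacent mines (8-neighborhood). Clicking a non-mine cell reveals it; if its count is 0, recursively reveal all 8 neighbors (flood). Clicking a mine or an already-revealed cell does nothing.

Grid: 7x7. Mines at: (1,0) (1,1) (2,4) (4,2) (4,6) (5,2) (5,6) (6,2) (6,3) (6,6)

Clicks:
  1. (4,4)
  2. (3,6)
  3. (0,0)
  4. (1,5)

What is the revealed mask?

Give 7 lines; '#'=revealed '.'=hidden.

Answer: #......
.....#.
.......
...####
...###.
...###.
.......

Derivation:
Click 1 (4,4) count=0: revealed 9 new [(3,3) (3,4) (3,5) (4,3) (4,4) (4,5) (5,3) (5,4) (5,5)] -> total=9
Click 2 (3,6) count=1: revealed 1 new [(3,6)] -> total=10
Click 3 (0,0) count=2: revealed 1 new [(0,0)] -> total=11
Click 4 (1,5) count=1: revealed 1 new [(1,5)] -> total=12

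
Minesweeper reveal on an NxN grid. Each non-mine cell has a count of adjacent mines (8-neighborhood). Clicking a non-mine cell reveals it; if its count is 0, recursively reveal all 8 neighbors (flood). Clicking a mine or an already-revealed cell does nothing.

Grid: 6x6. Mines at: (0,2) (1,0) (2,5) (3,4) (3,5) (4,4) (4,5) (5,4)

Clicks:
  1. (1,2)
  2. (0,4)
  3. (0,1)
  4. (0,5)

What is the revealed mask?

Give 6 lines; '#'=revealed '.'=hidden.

Answer: .#.###
..####
......
......
......
......

Derivation:
Click 1 (1,2) count=1: revealed 1 new [(1,2)] -> total=1
Click 2 (0,4) count=0: revealed 6 new [(0,3) (0,4) (0,5) (1,3) (1,4) (1,5)] -> total=7
Click 3 (0,1) count=2: revealed 1 new [(0,1)] -> total=8
Click 4 (0,5) count=0: revealed 0 new [(none)] -> total=8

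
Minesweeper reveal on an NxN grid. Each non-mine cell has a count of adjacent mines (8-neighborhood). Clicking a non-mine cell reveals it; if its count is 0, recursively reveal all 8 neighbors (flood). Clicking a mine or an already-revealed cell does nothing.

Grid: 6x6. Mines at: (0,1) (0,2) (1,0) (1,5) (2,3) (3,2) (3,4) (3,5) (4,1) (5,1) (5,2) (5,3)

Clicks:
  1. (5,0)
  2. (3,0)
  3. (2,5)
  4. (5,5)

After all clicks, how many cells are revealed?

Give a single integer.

Answer: 7

Derivation:
Click 1 (5,0) count=2: revealed 1 new [(5,0)] -> total=1
Click 2 (3,0) count=1: revealed 1 new [(3,0)] -> total=2
Click 3 (2,5) count=3: revealed 1 new [(2,5)] -> total=3
Click 4 (5,5) count=0: revealed 4 new [(4,4) (4,5) (5,4) (5,5)] -> total=7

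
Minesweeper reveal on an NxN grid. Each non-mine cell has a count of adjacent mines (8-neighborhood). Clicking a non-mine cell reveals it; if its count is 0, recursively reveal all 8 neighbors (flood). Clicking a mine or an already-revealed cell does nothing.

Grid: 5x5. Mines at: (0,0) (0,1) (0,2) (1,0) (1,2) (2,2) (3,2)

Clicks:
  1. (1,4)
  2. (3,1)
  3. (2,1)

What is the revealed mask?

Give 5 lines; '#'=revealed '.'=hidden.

Answer: ...##
...##
.#.##
.#.##
...##

Derivation:
Click 1 (1,4) count=0: revealed 10 new [(0,3) (0,4) (1,3) (1,4) (2,3) (2,4) (3,3) (3,4) (4,3) (4,4)] -> total=10
Click 2 (3,1) count=2: revealed 1 new [(3,1)] -> total=11
Click 3 (2,1) count=4: revealed 1 new [(2,1)] -> total=12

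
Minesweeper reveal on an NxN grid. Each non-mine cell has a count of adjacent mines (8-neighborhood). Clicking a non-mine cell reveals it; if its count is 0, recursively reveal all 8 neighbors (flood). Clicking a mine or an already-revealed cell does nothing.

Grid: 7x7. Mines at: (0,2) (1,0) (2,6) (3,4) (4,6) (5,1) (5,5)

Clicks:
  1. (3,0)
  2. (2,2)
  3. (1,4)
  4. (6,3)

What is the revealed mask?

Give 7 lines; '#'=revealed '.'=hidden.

Answer: ...####
.######
######.
####...
#####..
..###..
..###..

Derivation:
Click 1 (3,0) count=0: revealed 15 new [(1,1) (1,2) (1,3) (2,0) (2,1) (2,2) (2,3) (3,0) (3,1) (3,2) (3,3) (4,0) (4,1) (4,2) (4,3)] -> total=15
Click 2 (2,2) count=0: revealed 0 new [(none)] -> total=15
Click 3 (1,4) count=0: revealed 9 new [(0,3) (0,4) (0,5) (0,6) (1,4) (1,5) (1,6) (2,4) (2,5)] -> total=24
Click 4 (6,3) count=0: revealed 7 new [(4,4) (5,2) (5,3) (5,4) (6,2) (6,3) (6,4)] -> total=31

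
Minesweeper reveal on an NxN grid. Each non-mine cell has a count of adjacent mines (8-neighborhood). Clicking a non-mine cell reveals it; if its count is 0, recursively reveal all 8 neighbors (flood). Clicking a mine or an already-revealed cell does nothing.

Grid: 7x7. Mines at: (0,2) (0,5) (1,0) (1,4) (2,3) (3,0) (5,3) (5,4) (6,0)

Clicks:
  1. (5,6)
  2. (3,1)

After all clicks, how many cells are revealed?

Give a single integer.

Click 1 (5,6) count=0: revealed 15 new [(1,5) (1,6) (2,4) (2,5) (2,6) (3,4) (3,5) (3,6) (4,4) (4,5) (4,6) (5,5) (5,6) (6,5) (6,6)] -> total=15
Click 2 (3,1) count=1: revealed 1 new [(3,1)] -> total=16

Answer: 16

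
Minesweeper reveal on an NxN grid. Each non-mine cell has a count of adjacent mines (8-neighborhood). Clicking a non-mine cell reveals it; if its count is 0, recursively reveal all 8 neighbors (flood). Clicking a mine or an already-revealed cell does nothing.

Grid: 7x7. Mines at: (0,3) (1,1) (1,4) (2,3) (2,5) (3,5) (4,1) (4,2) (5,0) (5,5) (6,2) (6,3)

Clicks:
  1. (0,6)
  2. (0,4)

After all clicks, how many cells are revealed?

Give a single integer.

Click 1 (0,6) count=0: revealed 4 new [(0,5) (0,6) (1,5) (1,6)] -> total=4
Click 2 (0,4) count=2: revealed 1 new [(0,4)] -> total=5

Answer: 5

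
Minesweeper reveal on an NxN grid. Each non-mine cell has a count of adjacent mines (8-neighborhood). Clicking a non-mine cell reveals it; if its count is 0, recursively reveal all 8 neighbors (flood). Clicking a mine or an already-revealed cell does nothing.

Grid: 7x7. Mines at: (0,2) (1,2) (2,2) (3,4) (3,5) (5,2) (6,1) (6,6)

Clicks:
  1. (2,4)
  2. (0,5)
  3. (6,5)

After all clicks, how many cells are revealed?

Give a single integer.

Answer: 13

Derivation:
Click 1 (2,4) count=2: revealed 1 new [(2,4)] -> total=1
Click 2 (0,5) count=0: revealed 11 new [(0,3) (0,4) (0,5) (0,6) (1,3) (1,4) (1,5) (1,6) (2,3) (2,5) (2,6)] -> total=12
Click 3 (6,5) count=1: revealed 1 new [(6,5)] -> total=13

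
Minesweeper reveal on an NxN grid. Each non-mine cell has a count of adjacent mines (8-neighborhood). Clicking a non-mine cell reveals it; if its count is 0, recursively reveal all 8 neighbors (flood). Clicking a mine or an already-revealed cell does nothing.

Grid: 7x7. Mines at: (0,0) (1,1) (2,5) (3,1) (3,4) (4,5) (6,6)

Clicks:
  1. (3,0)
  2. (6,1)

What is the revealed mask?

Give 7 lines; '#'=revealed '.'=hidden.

Answer: .......
.......
.......
#......
#####..
######.
######.

Derivation:
Click 1 (3,0) count=1: revealed 1 new [(3,0)] -> total=1
Click 2 (6,1) count=0: revealed 17 new [(4,0) (4,1) (4,2) (4,3) (4,4) (5,0) (5,1) (5,2) (5,3) (5,4) (5,5) (6,0) (6,1) (6,2) (6,3) (6,4) (6,5)] -> total=18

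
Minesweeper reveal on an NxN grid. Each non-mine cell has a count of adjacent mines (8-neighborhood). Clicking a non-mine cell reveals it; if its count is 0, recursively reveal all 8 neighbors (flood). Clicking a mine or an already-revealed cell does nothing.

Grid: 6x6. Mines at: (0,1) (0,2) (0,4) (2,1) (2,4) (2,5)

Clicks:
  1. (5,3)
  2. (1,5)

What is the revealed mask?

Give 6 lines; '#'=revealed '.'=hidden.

Answer: ......
.....#
......
######
######
######

Derivation:
Click 1 (5,3) count=0: revealed 18 new [(3,0) (3,1) (3,2) (3,3) (3,4) (3,5) (4,0) (4,1) (4,2) (4,3) (4,4) (4,5) (5,0) (5,1) (5,2) (5,3) (5,4) (5,5)] -> total=18
Click 2 (1,5) count=3: revealed 1 new [(1,5)] -> total=19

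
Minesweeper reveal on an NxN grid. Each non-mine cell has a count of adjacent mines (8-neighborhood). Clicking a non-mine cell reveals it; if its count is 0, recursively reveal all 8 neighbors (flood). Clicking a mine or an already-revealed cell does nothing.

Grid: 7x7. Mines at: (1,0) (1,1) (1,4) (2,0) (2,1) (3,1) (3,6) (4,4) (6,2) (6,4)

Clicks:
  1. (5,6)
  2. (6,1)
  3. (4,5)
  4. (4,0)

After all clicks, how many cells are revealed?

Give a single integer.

Answer: 8

Derivation:
Click 1 (5,6) count=0: revealed 6 new [(4,5) (4,6) (5,5) (5,6) (6,5) (6,6)] -> total=6
Click 2 (6,1) count=1: revealed 1 new [(6,1)] -> total=7
Click 3 (4,5) count=2: revealed 0 new [(none)] -> total=7
Click 4 (4,0) count=1: revealed 1 new [(4,0)] -> total=8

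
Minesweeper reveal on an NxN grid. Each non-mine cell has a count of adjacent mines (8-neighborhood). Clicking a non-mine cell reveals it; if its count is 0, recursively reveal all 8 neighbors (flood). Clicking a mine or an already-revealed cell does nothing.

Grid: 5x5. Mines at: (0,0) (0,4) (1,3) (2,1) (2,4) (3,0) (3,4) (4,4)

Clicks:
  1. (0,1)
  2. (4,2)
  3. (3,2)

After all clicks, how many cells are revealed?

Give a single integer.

Answer: 7

Derivation:
Click 1 (0,1) count=1: revealed 1 new [(0,1)] -> total=1
Click 2 (4,2) count=0: revealed 6 new [(3,1) (3,2) (3,3) (4,1) (4,2) (4,3)] -> total=7
Click 3 (3,2) count=1: revealed 0 new [(none)] -> total=7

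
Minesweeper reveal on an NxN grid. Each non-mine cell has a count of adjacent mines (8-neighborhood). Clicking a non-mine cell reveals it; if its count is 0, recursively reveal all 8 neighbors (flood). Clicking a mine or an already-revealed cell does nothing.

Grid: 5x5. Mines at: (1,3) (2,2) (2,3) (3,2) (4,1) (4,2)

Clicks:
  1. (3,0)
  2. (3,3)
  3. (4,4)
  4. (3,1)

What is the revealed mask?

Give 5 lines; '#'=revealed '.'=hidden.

Answer: .....
.....
.....
##.##
...##

Derivation:
Click 1 (3,0) count=1: revealed 1 new [(3,0)] -> total=1
Click 2 (3,3) count=4: revealed 1 new [(3,3)] -> total=2
Click 3 (4,4) count=0: revealed 3 new [(3,4) (4,3) (4,4)] -> total=5
Click 4 (3,1) count=4: revealed 1 new [(3,1)] -> total=6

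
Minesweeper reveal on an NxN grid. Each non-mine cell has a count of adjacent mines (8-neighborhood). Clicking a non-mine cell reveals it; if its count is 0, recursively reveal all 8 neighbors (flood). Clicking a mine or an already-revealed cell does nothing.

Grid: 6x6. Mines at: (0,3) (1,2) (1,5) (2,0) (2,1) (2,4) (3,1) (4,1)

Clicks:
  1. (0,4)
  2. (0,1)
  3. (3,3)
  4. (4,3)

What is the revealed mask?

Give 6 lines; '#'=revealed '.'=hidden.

Click 1 (0,4) count=2: revealed 1 new [(0,4)] -> total=1
Click 2 (0,1) count=1: revealed 1 new [(0,1)] -> total=2
Click 3 (3,3) count=1: revealed 1 new [(3,3)] -> total=3
Click 4 (4,3) count=0: revealed 11 new [(3,2) (3,4) (3,5) (4,2) (4,3) (4,4) (4,5) (5,2) (5,3) (5,4) (5,5)] -> total=14

Answer: .#..#.
......
......
..####
..####
..####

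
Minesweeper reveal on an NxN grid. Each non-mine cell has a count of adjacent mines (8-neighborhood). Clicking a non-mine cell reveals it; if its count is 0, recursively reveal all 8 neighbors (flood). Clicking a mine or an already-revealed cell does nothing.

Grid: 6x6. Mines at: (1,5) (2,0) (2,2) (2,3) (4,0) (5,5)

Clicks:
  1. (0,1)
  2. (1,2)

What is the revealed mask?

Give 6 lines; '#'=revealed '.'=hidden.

Answer: #####.
#####.
......
......
......
......

Derivation:
Click 1 (0,1) count=0: revealed 10 new [(0,0) (0,1) (0,2) (0,3) (0,4) (1,0) (1,1) (1,2) (1,3) (1,4)] -> total=10
Click 2 (1,2) count=2: revealed 0 new [(none)] -> total=10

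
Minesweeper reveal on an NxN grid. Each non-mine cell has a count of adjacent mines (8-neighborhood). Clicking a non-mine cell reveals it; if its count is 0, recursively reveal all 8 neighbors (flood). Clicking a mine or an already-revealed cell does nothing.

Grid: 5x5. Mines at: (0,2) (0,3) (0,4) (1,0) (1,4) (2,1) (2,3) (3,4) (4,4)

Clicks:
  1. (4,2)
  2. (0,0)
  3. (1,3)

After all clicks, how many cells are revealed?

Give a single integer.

Click 1 (4,2) count=0: revealed 8 new [(3,0) (3,1) (3,2) (3,3) (4,0) (4,1) (4,2) (4,3)] -> total=8
Click 2 (0,0) count=1: revealed 1 new [(0,0)] -> total=9
Click 3 (1,3) count=5: revealed 1 new [(1,3)] -> total=10

Answer: 10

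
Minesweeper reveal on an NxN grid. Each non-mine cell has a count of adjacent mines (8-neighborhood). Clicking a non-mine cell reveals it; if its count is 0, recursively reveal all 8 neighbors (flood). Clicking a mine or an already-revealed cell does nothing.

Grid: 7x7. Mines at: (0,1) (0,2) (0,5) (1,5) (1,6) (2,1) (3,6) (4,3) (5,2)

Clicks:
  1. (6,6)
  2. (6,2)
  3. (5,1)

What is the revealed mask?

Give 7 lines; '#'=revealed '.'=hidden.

Answer: .......
.......
.......
.......
....###
.#.####
..#####

Derivation:
Click 1 (6,6) count=0: revealed 11 new [(4,4) (4,5) (4,6) (5,3) (5,4) (5,5) (5,6) (6,3) (6,4) (6,5) (6,6)] -> total=11
Click 2 (6,2) count=1: revealed 1 new [(6,2)] -> total=12
Click 3 (5,1) count=1: revealed 1 new [(5,1)] -> total=13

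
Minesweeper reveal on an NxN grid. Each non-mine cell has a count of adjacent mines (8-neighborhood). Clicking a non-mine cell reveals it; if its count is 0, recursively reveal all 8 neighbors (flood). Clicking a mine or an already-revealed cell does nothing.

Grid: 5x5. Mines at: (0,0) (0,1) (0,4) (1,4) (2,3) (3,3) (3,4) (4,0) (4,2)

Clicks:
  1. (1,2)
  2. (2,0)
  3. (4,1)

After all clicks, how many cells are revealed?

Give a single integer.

Answer: 10

Derivation:
Click 1 (1,2) count=2: revealed 1 new [(1,2)] -> total=1
Click 2 (2,0) count=0: revealed 8 new [(1,0) (1,1) (2,0) (2,1) (2,2) (3,0) (3,1) (3,2)] -> total=9
Click 3 (4,1) count=2: revealed 1 new [(4,1)] -> total=10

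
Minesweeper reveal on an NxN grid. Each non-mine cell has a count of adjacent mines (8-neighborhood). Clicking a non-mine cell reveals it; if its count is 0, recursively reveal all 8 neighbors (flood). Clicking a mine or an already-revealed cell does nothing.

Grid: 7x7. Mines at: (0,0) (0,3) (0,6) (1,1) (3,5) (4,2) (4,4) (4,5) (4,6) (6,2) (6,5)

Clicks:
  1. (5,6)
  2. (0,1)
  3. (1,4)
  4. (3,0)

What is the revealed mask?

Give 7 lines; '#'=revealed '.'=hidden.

Answer: .#.....
....#..
##.....
##.....
##.....
##....#
##.....

Derivation:
Click 1 (5,6) count=3: revealed 1 new [(5,6)] -> total=1
Click 2 (0,1) count=2: revealed 1 new [(0,1)] -> total=2
Click 3 (1,4) count=1: revealed 1 new [(1,4)] -> total=3
Click 4 (3,0) count=0: revealed 10 new [(2,0) (2,1) (3,0) (3,1) (4,0) (4,1) (5,0) (5,1) (6,0) (6,1)] -> total=13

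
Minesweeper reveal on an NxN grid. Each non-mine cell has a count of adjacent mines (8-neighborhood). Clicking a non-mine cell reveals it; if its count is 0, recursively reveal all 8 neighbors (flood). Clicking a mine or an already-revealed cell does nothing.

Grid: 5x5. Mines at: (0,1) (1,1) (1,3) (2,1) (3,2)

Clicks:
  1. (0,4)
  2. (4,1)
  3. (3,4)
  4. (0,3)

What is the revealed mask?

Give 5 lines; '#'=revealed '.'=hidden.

Click 1 (0,4) count=1: revealed 1 new [(0,4)] -> total=1
Click 2 (4,1) count=1: revealed 1 new [(4,1)] -> total=2
Click 3 (3,4) count=0: revealed 6 new [(2,3) (2,4) (3,3) (3,4) (4,3) (4,4)] -> total=8
Click 4 (0,3) count=1: revealed 1 new [(0,3)] -> total=9

Answer: ...##
.....
...##
...##
.#.##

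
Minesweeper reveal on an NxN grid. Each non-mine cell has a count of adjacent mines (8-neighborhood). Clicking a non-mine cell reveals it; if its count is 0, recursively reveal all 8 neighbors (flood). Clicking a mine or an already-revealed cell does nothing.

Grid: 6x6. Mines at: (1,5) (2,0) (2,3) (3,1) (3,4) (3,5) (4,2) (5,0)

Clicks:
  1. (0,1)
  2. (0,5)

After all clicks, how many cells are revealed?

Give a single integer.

Answer: 11

Derivation:
Click 1 (0,1) count=0: revealed 10 new [(0,0) (0,1) (0,2) (0,3) (0,4) (1,0) (1,1) (1,2) (1,3) (1,4)] -> total=10
Click 2 (0,5) count=1: revealed 1 new [(0,5)] -> total=11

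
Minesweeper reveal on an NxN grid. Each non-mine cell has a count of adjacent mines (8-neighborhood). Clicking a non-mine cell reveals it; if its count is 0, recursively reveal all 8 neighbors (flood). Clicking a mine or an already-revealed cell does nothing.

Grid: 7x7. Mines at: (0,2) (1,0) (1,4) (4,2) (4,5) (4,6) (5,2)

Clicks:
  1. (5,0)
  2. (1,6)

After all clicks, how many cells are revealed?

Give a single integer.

Click 1 (5,0) count=0: revealed 10 new [(2,0) (2,1) (3,0) (3,1) (4,0) (4,1) (5,0) (5,1) (6,0) (6,1)] -> total=10
Click 2 (1,6) count=0: revealed 8 new [(0,5) (0,6) (1,5) (1,6) (2,5) (2,6) (3,5) (3,6)] -> total=18

Answer: 18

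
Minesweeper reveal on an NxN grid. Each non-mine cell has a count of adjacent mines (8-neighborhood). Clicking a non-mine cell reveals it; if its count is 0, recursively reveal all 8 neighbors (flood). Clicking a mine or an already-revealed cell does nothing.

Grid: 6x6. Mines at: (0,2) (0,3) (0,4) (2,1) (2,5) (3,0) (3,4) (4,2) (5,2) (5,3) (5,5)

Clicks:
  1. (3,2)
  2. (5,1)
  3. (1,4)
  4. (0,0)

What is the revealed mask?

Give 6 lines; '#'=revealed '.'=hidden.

Answer: ##....
##..#.
......
..#...
......
.#....

Derivation:
Click 1 (3,2) count=2: revealed 1 new [(3,2)] -> total=1
Click 2 (5,1) count=2: revealed 1 new [(5,1)] -> total=2
Click 3 (1,4) count=3: revealed 1 new [(1,4)] -> total=3
Click 4 (0,0) count=0: revealed 4 new [(0,0) (0,1) (1,0) (1,1)] -> total=7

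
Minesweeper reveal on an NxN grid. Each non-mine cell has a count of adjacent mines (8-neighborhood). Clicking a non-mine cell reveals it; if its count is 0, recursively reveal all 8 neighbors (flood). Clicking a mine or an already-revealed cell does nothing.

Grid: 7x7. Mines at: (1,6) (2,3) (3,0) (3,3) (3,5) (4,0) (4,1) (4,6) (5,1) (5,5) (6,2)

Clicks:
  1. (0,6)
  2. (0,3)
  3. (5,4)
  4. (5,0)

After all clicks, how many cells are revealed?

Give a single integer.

Answer: 18

Derivation:
Click 1 (0,6) count=1: revealed 1 new [(0,6)] -> total=1
Click 2 (0,3) count=0: revealed 15 new [(0,0) (0,1) (0,2) (0,3) (0,4) (0,5) (1,0) (1,1) (1,2) (1,3) (1,4) (1,5) (2,0) (2,1) (2,2)] -> total=16
Click 3 (5,4) count=1: revealed 1 new [(5,4)] -> total=17
Click 4 (5,0) count=3: revealed 1 new [(5,0)] -> total=18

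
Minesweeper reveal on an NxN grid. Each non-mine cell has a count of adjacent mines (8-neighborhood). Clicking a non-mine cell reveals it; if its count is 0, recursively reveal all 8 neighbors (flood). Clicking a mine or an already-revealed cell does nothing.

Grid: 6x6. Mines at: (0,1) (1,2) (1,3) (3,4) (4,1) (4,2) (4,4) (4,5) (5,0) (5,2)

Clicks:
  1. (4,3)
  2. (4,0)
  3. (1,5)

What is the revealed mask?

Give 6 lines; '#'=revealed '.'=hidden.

Answer: ....##
....##
....##
......
#..#..
......

Derivation:
Click 1 (4,3) count=4: revealed 1 new [(4,3)] -> total=1
Click 2 (4,0) count=2: revealed 1 new [(4,0)] -> total=2
Click 3 (1,5) count=0: revealed 6 new [(0,4) (0,5) (1,4) (1,5) (2,4) (2,5)] -> total=8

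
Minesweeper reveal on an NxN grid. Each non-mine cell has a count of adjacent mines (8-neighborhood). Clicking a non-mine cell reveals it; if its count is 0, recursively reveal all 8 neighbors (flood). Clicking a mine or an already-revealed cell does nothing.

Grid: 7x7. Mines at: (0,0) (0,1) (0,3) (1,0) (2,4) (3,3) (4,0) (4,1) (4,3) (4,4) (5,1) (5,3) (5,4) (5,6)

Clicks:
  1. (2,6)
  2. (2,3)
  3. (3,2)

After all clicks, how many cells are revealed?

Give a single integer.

Click 1 (2,6) count=0: revealed 12 new [(0,4) (0,5) (0,6) (1,4) (1,5) (1,6) (2,5) (2,6) (3,5) (3,6) (4,5) (4,6)] -> total=12
Click 2 (2,3) count=2: revealed 1 new [(2,3)] -> total=13
Click 3 (3,2) count=3: revealed 1 new [(3,2)] -> total=14

Answer: 14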